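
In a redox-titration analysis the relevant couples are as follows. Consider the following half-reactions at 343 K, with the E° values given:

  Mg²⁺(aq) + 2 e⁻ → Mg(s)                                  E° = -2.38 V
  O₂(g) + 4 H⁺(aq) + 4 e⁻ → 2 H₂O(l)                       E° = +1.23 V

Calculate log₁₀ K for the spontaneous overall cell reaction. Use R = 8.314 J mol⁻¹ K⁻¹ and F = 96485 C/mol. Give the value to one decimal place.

Cathode: O₂/H₂O; anode: Mg²⁺/Mg. E°cell = (+1.23) − (-2.38) = +3.61 V, with n = 4.
ΔG° = −nFE° = −RT ln K, so ln K = nFE°/(RT) = (4)(96485)(+3.61) / ((8.314)(343)) = 488.566.
log₁₀ K = 488.566 / ln 10 = 212.2.

212.2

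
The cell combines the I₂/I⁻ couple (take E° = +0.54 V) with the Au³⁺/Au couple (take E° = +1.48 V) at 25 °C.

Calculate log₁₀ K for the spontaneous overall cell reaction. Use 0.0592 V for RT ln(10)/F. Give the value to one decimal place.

Cathode: Au³⁺/Au; anode: I₂/I⁻. E°cell = +0.94 V, n = 6.
log K = nE°cell / 0.0592 = (6)(+0.94) / 0.0592 = 95.3.

95.3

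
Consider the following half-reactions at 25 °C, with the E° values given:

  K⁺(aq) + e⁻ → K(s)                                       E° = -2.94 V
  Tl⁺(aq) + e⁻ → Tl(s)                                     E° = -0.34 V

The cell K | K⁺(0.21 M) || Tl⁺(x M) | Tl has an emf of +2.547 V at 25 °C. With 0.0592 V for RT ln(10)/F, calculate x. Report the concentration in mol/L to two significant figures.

Tl⁺/Tl is the cathode, K⁺/K the anode: E°cell = +2.60 V, n = 1.
Overall reaction: Tl⁺(aq) + K(s) → Tl(s) + K⁺(aq); Q = [K⁺]^1/[Tl⁺]^1.
From E = E° − (0.0592/n) log Q: log Q = (E° − E)·n/0.0592 = (+2.60 − (+2.547))·1/0.0592 = 0.8953.
So 1·log[Tl⁺] = 1·log(0.21) − log Q = -0.6778 − (0.8953) = -1.5731; [Tl⁺] = 10^(-1.5731) ≈ 0.027 M.

0.027 M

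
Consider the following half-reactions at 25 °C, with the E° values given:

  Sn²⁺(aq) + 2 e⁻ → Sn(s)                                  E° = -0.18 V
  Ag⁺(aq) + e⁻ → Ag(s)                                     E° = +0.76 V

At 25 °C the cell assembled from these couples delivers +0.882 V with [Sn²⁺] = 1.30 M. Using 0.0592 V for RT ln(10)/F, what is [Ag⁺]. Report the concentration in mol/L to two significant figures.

Ag⁺/Ag is the cathode, Sn²⁺/Sn the anode: E°cell = +0.94 V, n = 2.
Overall reaction: 2 Ag⁺(aq) + Sn(s) → 2 Ag(s) + Sn²⁺(aq); Q = [Sn²⁺]^1/[Ag⁺]^2.
From E = E° − (0.0592/n) log Q: log Q = (E° − E)·n/0.0592 = (+0.94 − (+0.882))·2/0.0592 = 1.9595.
So 2·log[Ag⁺] = 1·log(1.3) − log Q = 0.1139 − (1.9595) = -1.8456; log[Ag⁺] = -1.8456 / 2 = -0.9228; [Ag⁺] = 10^(-0.9228) ≈ 0.12 M.

0.12 M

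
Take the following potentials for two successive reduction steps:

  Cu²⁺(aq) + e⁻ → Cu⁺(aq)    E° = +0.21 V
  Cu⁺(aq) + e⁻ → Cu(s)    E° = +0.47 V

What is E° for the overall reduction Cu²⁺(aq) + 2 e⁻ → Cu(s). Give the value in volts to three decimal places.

+0.340 V

Since ΔG° = −nFE° is additive over sequential reductions, n₃E°₃ = n₁E°₁ + n₂E°₂.
E°₃ = (1×+0.21 + 1×+0.47) / 2 = (+0.680) / 2 = +0.340 V.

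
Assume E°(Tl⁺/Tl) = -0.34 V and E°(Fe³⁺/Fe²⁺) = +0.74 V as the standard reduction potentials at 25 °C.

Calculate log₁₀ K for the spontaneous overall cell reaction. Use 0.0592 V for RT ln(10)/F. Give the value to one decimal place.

Cathode: Fe³⁺/Fe²⁺; anode: Tl⁺/Tl. E°cell = +1.08 V, n = 1.
log K = nE°cell / 0.0592 = (1)(+1.08) / 0.0592 = 18.2.

18.2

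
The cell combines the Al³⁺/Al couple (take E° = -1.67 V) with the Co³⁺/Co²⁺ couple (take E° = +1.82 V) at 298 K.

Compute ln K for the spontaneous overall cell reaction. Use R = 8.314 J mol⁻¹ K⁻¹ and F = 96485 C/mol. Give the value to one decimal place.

Cathode: Co³⁺/Co²⁺; anode: Al³⁺/Al. E°cell = (+1.82) − (-1.67) = +3.49 V, with n = 3.
ΔG° = −nFE° = −RT ln K, so ln K = nFE°/(RT) = (3)(96485)(+3.49) / ((8.314)(298)) = 407.737.

407.7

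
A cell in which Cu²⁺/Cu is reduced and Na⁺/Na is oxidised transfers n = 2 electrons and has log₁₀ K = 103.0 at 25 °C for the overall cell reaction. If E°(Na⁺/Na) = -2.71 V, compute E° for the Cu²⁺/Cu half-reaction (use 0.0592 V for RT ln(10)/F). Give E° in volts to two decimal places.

+0.34 V

E°cell = (0.0592/n)·log K = (0.0592/2)(103.0) = +3.049 V.
Since Cu²⁺/Cu is the cathode and Na⁺/Na the anode, E°cell = E°(Cu²⁺/Cu) − E°(Na⁺/Na).
So E°(Cu²⁺/Cu) = E°cell + E°(Na⁺/Na) = +3.049 + (-2.71) = +0.34 V.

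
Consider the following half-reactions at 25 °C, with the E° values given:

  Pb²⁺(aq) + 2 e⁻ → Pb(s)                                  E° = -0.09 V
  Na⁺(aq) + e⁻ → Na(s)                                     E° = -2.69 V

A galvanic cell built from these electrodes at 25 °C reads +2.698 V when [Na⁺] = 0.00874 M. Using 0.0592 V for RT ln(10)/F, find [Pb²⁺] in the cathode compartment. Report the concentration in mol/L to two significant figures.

Pb²⁺/Pb is the cathode, Na⁺/Na the anode: E°cell = +2.60 V, n = 2.
Overall reaction: Pb²⁺(aq) + 2 Na(s) → Pb(s) + 2 Na⁺(aq); Q = [Na⁺]^2/[Pb²⁺]^1.
From E = E° − (0.0592/n) log Q: log Q = (E° − E)·n/0.0592 = (+2.60 − (+2.698))·2/0.0592 = -3.3108.
So 1·log[Pb²⁺] = 2·log(0.00874) − log Q = -4.1170 − (-3.3108) = -0.8062; [Pb²⁺] = 10^(-0.8062) ≈ 0.16 M.

0.16 M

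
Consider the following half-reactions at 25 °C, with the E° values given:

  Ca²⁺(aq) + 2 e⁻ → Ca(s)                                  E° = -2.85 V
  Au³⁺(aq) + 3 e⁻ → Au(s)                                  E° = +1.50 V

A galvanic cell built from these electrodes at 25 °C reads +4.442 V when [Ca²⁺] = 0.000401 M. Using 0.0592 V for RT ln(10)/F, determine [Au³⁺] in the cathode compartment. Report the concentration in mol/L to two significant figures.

0.37 M

Au³⁺/Au is the cathode, Ca²⁺/Ca the anode: E°cell = +4.35 V, n = 6.
Overall reaction: 2 Au³⁺(aq) + 3 Ca(s) → 2 Au(s) + 3 Ca²⁺(aq); Q = [Ca²⁺]^3/[Au³⁺]^2.
From E = E° − (0.0592/n) log Q: log Q = (E° − E)·n/0.0592 = (+4.35 − (+4.442))·6/0.0592 = -9.3243.
So 2·log[Au³⁺] = 3·log(0.000401) − log Q = -10.1906 − (-9.3243) = -0.8663; log[Au³⁺] = -0.8663 / 2 = -0.4331; [Au³⁺] = 10^(-0.4331) ≈ 0.37 M.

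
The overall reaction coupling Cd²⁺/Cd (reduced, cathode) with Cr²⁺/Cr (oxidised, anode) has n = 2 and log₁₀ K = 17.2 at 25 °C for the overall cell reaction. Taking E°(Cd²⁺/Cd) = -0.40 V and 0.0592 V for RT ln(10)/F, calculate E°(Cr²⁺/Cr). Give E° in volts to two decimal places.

-0.91 V

E°cell = (0.0592/n)·log K = (0.0592/2)(17.2) = +0.509 V.
Since Cd²⁺/Cd is the cathode and Cr²⁺/Cr the anode, E°cell = E°(Cd²⁺/Cd) − E°(Cr²⁺/Cr).
So E°(Cr²⁺/Cr) = E°(Cd²⁺/Cd) − E°cell = (-0.40) − (+0.509) = -0.91 V.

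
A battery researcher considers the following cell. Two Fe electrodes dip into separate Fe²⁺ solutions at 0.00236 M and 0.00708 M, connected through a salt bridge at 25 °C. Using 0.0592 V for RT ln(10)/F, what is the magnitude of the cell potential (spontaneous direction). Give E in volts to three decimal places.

+0.014 V

For a concentration cell E°cell = 0. The 0.00708 M side is the cathode (reduction is favoured where [Fe²⁺] is higher).
With n = 2, E = −(0.0592/2) log([Fe²⁺]ₐₙ/[Fe²⁺]꜀ₐₜ) = −(0.0592/2) log(0.00236/0.00708) = −(0.0592/2)(-0.477) = +0.014 V.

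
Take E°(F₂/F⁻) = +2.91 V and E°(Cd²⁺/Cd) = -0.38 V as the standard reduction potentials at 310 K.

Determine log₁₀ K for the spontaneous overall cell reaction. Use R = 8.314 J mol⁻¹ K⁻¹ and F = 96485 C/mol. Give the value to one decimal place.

Cathode: F₂/F⁻; anode: Cd²⁺/Cd. E°cell = (+2.91) − (-0.38) = +3.29 V, with n = 2.
ΔG° = −nFE° = −RT ln K, so ln K = nFE°/(RT) = (2)(96485)(+3.29) / ((8.314)(310)) = 246.328.
log₁₀ K = 246.328 / ln 10 = 107.0.

107.0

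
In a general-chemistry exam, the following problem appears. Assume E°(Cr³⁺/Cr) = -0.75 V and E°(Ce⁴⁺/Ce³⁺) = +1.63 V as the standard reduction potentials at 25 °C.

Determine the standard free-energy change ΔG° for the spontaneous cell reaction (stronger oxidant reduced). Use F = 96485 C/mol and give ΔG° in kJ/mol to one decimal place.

-688.9 kJ/mol

Ce⁴⁺/Ce³⁺ (E° = +1.63 V) is the cathode; Cr³⁺/Cr (E° = -0.75 V) is the anode, so E°cell = +2.38 V.
Balancing electrons gives n = 3 (lcm of 1 and 3).
ΔG° = −nFE° = −(3)(96485)(+2.38) = -688,903 J = -688.9 kJ/mol.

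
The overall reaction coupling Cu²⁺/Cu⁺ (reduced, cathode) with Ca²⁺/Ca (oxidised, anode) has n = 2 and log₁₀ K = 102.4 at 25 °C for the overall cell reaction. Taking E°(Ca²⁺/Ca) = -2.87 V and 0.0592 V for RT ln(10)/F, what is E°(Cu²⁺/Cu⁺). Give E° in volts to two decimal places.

+0.16 V

E°cell = (0.0592/n)·log K = (0.0592/2)(102.4) = +3.031 V.
Since Cu²⁺/Cu⁺ is the cathode and Ca²⁺/Ca the anode, E°cell = E°(Cu²⁺/Cu⁺) − E°(Ca²⁺/Ca).
So E°(Cu²⁺/Cu⁺) = E°cell + E°(Ca²⁺/Ca) = +3.031 + (-2.87) = +0.16 V.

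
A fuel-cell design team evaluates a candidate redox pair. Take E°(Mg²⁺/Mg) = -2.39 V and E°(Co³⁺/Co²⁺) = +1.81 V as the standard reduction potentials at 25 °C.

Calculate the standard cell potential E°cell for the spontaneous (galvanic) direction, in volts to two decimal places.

The Co³⁺/Co²⁺ couple has the higher reduction potential, so it is the cathode; Mg²⁺/Mg is oxidised at the anode.
E°cell = E°(cathode) − E°(anode) = (+1.81) − (-2.39) = +4.20 V.
Since E°cell > 0, the reaction is spontaneous under standard conditions.

+4.20 V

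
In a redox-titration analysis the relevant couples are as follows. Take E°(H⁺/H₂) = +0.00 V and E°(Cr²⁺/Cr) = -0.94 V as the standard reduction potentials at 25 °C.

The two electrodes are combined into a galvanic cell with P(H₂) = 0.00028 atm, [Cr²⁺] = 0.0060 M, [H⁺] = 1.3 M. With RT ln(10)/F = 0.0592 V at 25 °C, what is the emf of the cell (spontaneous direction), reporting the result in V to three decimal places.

+1.118 V

H⁺/H₂ is the cathode (higher E°), Cr²⁺/Cr the anode: E°cell = +0.00 − (-0.94) = +0.94 V, n = 2.
Overall: 2 H⁺(aq) + Cr(s) → H₂(g) + Cr²⁺(aq)
Q = P(H₂)·[Cr²⁺] / ([H⁺]^2); log Q = -6.003.
E = E° − (0.0592/n) log Q = +0.94 − (0.0592/2)(-6.003) = +1.118 V.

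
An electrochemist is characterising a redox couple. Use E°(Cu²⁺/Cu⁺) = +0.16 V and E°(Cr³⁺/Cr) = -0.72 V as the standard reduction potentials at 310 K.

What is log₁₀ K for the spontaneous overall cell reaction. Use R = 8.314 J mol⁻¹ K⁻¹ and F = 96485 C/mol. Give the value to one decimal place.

42.9

Cathode: Cu²⁺/Cu⁺; anode: Cr³⁺/Cr. E°cell = (+0.16) − (-0.72) = +0.88 V, with n = 3.
ΔG° = −nFE° = −RT ln K, so ln K = nFE°/(RT) = (3)(96485)(+0.88) / ((8.314)(310)) = 98.831.
log₁₀ K = 98.831 / ln 10 = 42.9.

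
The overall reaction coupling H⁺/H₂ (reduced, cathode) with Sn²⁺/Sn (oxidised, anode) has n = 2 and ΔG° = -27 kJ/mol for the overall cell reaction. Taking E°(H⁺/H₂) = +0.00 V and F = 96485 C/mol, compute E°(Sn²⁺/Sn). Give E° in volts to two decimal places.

E°cell = −ΔG°/(nF) = −(-27×10³)/((2)(96485)) = +0.140 V.
Since H⁺/H₂ is the cathode and Sn²⁺/Sn the anode, E°cell = E°(H⁺/H₂) − E°(Sn²⁺/Sn).
So E°(Sn²⁺/Sn) = E°(H⁺/H₂) − E°cell = (+0.00) − (+0.140) = -0.14 V.

-0.14 V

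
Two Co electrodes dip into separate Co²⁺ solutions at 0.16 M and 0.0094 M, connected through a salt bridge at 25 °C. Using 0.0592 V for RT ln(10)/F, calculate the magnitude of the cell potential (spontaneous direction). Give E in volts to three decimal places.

+0.036 V

For a concentration cell E°cell = 0. The 0.16 M side is the cathode (reduction is favoured where [Co²⁺] is higher).
With n = 2, E = −(0.0592/2) log([Co²⁺]ₐₙ/[Co²⁺]꜀ₐₜ) = −(0.0592/2) log(0.0094/0.16) = −(0.0592/2)(-1.231) = +0.036 V.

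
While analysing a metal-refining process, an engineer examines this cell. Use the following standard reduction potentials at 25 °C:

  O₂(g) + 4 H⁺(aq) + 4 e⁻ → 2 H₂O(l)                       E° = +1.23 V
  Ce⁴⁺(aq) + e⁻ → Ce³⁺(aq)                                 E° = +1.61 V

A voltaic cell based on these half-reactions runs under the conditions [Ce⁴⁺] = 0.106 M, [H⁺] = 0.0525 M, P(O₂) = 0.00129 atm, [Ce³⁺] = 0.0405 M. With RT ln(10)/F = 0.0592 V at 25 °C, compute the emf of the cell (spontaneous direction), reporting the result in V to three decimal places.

+0.523 V

Ce⁴⁺/Ce³⁺ is the cathode (higher E°), O₂/H₂O the anode: E°cell = +1.61 − (+1.23) = +0.38 V, n = 4.
Overall: 4 Ce⁴⁺(aq) + 2 H₂O(l) → 4 Ce³⁺(aq) + O₂(g) + 4 H⁺(aq)
Q = [Ce³⁺]^4·P(O₂)·[H⁺]^4 / ([Ce⁴⁺]^4); log Q = -9.680.
E = E° − (0.0592/n) log Q = +0.38 − (0.0592/4)(-9.680) = +0.523 V.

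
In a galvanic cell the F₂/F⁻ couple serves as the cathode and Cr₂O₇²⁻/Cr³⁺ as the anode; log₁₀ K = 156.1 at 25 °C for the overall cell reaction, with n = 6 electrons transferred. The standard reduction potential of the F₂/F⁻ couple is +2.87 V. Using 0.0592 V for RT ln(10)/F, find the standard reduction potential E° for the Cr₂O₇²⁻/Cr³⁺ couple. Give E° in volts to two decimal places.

E°cell = (0.0592/n)·log K = (0.0592/6)(156.1) = +1.540 V.
Since F₂/F⁻ is the cathode and Cr₂O₇²⁻/Cr³⁺ the anode, E°cell = E°(F₂/F⁻) − E°(Cr₂O₇²⁻/Cr³⁺).
So E°(Cr₂O₇²⁻/Cr³⁺) = E°(F₂/F⁻) − E°cell = (+2.87) − (+1.540) = +1.33 V.

+1.33 V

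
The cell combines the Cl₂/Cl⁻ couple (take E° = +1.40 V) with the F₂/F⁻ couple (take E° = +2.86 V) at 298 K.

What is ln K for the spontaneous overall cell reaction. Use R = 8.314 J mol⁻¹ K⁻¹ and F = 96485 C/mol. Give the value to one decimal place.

113.7

Cathode: F₂/F⁻; anode: Cl₂/Cl⁻. E°cell = (+2.86) − (+1.40) = +1.46 V, with n = 2.
ΔG° = −nFE° = −RT ln K, so ln K = nFE°/(RT) = (2)(96485)(+1.46) / ((8.314)(298)) = 113.715.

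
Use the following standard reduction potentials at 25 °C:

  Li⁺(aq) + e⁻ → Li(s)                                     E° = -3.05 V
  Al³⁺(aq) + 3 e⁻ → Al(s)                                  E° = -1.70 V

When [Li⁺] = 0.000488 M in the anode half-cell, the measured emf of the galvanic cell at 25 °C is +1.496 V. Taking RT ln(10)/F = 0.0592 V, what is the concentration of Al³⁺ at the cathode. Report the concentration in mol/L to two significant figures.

0.0029 M

Al³⁺/Al is the cathode, Li⁺/Li the anode: E°cell = +1.35 V, n = 3.
Overall reaction: Al³⁺(aq) + 3 Li(s) → Al(s) + 3 Li⁺(aq); Q = [Li⁺]^3/[Al³⁺]^1.
From E = E° − (0.0592/n) log Q: log Q = (E° − E)·n/0.0592 = (+1.35 − (+1.496))·3/0.0592 = -7.3986.
So 1·log[Al³⁺] = 3·log(0.000488) − log Q = -9.9347 − (-7.3986) = -2.5361; [Al³⁺] = 10^(-2.5361) ≈ 0.0029 M.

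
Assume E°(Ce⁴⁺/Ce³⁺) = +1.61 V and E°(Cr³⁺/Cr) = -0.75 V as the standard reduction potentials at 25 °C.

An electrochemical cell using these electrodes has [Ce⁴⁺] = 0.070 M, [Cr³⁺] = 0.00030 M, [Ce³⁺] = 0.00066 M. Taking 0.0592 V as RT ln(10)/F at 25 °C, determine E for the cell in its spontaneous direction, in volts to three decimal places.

Ce⁴⁺/Ce³⁺ is the cathode (higher E°), Cr³⁺/Cr the anode: E°cell = +1.61 − (-0.75) = +2.36 V, n = 3.
Overall: 3 Ce⁴⁺(aq) + Cr(s) → 3 Ce³⁺(aq) + Cr³⁺(aq)
Q = [Ce³⁺]^3·[Cr³⁺] / ([Ce⁴⁺]^3); log Q = -9.600.
E = E° − (0.0592/n) log Q = +2.36 − (0.0592/3)(-9.600) = +2.549 V.

+2.549 V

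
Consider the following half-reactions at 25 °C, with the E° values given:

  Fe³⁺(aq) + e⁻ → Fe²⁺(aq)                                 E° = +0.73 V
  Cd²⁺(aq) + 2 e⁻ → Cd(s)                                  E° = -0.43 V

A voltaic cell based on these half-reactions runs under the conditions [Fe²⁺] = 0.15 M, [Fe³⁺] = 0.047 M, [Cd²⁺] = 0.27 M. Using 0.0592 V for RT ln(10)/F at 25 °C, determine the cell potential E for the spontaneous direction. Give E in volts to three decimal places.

Fe³⁺/Fe²⁺ is the cathode (higher E°), Cd²⁺/Cd the anode: E°cell = +0.73 − (-0.43) = +1.16 V, n = 2.
Overall: 2 Fe³⁺(aq) + Cd(s) → 2 Fe²⁺(aq) + Cd²⁺(aq)
Q = [Fe²⁺]^2·[Cd²⁺] / ([Fe³⁺]^2); log Q = 0.439.
E = E° − (0.0592/n) log Q = +1.16 − (0.0592/2)(0.439) = +1.147 V.

+1.147 V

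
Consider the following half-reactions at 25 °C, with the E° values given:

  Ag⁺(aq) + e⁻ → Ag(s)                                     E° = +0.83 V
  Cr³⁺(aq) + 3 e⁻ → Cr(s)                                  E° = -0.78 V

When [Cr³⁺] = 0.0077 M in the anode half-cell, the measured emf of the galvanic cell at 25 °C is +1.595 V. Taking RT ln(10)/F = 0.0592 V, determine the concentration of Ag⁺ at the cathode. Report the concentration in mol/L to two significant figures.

Ag⁺/Ag is the cathode, Cr³⁺/Cr the anode: E°cell = +1.61 V, n = 3.
Overall reaction: 3 Ag⁺(aq) + Cr(s) → 3 Ag(s) + Cr³⁺(aq); Q = [Cr³⁺]^1/[Ag⁺]^3.
From E = E° − (0.0592/n) log Q: log Q = (E° − E)·n/0.0592 = (+1.61 − (+1.595))·3/0.0592 = 0.7601.
So 3·log[Ag⁺] = 1·log(0.0077) − log Q = -2.1135 − (0.7601) = -2.8736; log[Ag⁺] = -2.8736 / 3 = -0.9579; [Ag⁺] = 10^(-0.9579) ≈ 0.11 M.

0.11 M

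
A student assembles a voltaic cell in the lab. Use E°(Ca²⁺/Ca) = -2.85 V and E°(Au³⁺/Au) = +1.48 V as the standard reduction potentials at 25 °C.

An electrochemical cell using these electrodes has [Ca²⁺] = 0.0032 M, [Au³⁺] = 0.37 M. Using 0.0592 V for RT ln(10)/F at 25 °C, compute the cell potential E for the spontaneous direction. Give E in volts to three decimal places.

+4.395 V

Au³⁺/Au is the cathode (higher E°), Ca²⁺/Ca the anode: E°cell = +1.48 − (-2.85) = +4.33 V, n = 6.
Overall: 2 Au³⁺(aq) + 3 Ca(s) → 2 Au(s) + 3 Ca²⁺(aq)
Q = [Ca²⁺]^3 / ([Au³⁺]^2); log Q = -6.621.
E = E° − (0.0592/n) log Q = +4.33 − (0.0592/6)(-6.621) = +4.395 V.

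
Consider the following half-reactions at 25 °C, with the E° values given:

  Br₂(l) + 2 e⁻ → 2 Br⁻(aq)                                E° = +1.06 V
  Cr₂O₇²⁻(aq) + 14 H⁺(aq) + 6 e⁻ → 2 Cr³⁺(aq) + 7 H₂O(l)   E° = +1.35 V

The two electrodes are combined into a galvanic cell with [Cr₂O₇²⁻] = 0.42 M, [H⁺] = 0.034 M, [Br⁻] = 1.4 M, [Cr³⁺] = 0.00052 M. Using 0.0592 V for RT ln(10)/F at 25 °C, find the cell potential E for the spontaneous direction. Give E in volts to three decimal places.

+0.157 V

Cr₂O₇²⁻/Cr³⁺ is the cathode (higher E°), Br₂/Br⁻ the anode: E°cell = +1.35 − (+1.06) = +0.29 V, n = 6.
Overall: Cr₂O₇²⁻(aq) + 14 H⁺(aq) + 6 Br⁻(aq) → 2 Cr³⁺(aq) + 7 H₂O(l) + 3 Br₂(l)
Q = [Cr³⁺]^2 / ([Cr₂O₇²⁻]·[H⁺]^14·[Br⁻]^6); log Q = 13.491.
E = E° − (0.0592/n) log Q = +0.29 − (0.0592/6)(13.491) = +0.157 V.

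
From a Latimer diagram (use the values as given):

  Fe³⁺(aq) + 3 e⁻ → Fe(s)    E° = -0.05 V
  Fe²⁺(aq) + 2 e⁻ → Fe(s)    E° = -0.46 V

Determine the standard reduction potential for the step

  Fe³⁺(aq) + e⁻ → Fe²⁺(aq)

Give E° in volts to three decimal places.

Sequential free energies add, so n₃E°₃ = n₁E°₁ + n₂E°₂.
With n₃ = 3, and the known step contributing 2×(-0.46) V, the unknown satisfies 1·E° = 3×(-0.05) − 2×(-0.46) = +0.770.
E° = +0.770 / 1 = +0.770 V.

+0.770 V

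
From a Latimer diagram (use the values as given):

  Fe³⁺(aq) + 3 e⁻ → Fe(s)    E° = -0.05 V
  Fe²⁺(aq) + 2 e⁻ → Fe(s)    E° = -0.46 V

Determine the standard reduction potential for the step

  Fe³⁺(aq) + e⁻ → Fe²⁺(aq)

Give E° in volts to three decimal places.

+0.770 V

Sequential free energies add, so n₃E°₃ = n₁E°₁ + n₂E°₂.
With n₃ = 3, and the known step contributing 2×(-0.46) V, the unknown satisfies 1·E° = 3×(-0.05) − 2×(-0.46) = +0.770.
E° = +0.770 / 1 = +0.770 V.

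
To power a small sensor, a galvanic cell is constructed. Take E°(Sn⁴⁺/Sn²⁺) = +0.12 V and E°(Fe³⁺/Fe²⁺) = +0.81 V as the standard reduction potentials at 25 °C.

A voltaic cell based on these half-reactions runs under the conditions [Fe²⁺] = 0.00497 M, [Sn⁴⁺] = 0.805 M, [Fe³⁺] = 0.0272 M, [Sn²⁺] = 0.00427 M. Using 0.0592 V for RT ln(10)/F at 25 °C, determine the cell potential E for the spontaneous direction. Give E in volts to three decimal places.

Fe³⁺/Fe²⁺ is the cathode (higher E°), Sn⁴⁺/Sn²⁺ the anode: E°cell = +0.81 − (+0.12) = +0.69 V, n = 2.
Overall: 2 Fe³⁺(aq) + Sn²⁺(aq) → 2 Fe²⁺(aq) + Sn⁴⁺(aq)
Q = [Fe²⁺]^2·[Sn⁴⁺] / ([Fe³⁺]^2·[Sn²⁺]); log Q = 0.799.
E = E° − (0.0592/n) log Q = +0.69 − (0.0592/2)(0.799) = +0.666 V.

+0.666 V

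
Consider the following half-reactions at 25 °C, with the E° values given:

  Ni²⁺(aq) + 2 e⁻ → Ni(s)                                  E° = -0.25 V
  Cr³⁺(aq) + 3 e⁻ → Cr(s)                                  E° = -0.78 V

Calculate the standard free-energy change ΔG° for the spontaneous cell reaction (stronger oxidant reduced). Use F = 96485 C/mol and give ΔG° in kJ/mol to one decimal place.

-306.8 kJ/mol

Ni²⁺/Ni (E° = -0.25 V) is the cathode; Cr³⁺/Cr (E° = -0.78 V) is the anode, so E°cell = +0.53 V.
Balancing electrons gives n = 6 (lcm of 2 and 3).
ΔG° = −nFE° = −(6)(96485)(+0.53) = -306,822 J = -306.8 kJ/mol.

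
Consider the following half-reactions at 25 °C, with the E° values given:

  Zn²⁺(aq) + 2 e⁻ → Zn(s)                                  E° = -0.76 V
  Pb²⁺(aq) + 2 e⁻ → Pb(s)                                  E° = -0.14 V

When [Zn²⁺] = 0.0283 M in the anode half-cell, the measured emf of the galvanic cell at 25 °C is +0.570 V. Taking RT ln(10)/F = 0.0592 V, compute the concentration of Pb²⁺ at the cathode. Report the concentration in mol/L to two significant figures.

0.00058 M

Pb²⁺/Pb is the cathode, Zn²⁺/Zn the anode: E°cell = +0.62 V, n = 2.
Overall reaction: Pb²⁺(aq) + Zn(s) → Pb(s) + Zn²⁺(aq); Q = [Zn²⁺]^1/[Pb²⁺]^1.
From E = E° − (0.0592/n) log Q: log Q = (E° − E)·n/0.0592 = (+0.62 − (+0.570))·2/0.0592 = 1.6892.
So 1·log[Pb²⁺] = 1·log(0.0283) − log Q = -1.5482 − (1.6892) = -3.2374; [Pb²⁺] = 10^(-3.2374) ≈ 0.00058 M.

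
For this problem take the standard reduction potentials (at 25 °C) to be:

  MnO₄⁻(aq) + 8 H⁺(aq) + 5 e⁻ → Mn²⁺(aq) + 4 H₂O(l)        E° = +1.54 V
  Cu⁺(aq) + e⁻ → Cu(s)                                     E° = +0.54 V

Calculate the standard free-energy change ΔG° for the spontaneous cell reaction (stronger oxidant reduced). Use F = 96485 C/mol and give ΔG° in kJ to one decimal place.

-482.4 kJ

MnO₄⁻/Mn²⁺ (E° = +1.54 V) is the cathode; Cu⁺/Cu (E° = +0.54 V) is the anode, so E°cell = +1.00 V.
Balancing electrons gives n = 5 (lcm of 5 and 1).
ΔG° = −nFE° = −(5)(96485)(+1.00) = -482,425 J = -482.4 kJ.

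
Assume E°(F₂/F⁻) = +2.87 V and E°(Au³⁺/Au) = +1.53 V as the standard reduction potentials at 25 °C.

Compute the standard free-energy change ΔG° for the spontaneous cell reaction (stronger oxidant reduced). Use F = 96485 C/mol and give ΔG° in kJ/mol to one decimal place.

-775.7 kJ/mol

F₂/F⁻ (E° = +2.87 V) is the cathode; Au³⁺/Au (E° = +1.53 V) is the anode, so E°cell = +1.34 V.
Balancing electrons gives n = 6 (lcm of 2 and 3).
ΔG° = −nFE° = −(6)(96485)(+1.34) = -775,739 J = -775.7 kJ/mol.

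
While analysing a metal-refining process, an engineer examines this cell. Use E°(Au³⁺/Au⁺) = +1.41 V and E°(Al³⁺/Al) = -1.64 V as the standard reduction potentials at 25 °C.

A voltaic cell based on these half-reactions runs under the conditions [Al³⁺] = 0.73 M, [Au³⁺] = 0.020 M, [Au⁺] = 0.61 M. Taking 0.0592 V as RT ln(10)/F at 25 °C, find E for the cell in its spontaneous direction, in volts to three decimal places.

Au³⁺/Au⁺ is the cathode (higher E°), Al³⁺/Al the anode: E°cell = +1.41 − (-1.64) = +3.05 V, n = 6.
Overall: 3 Au³⁺(aq) + 2 Al(s) → 3 Au⁺(aq) + 2 Al³⁺(aq)
Q = [Au⁺]^3·[Al³⁺]^2 / ([Au³⁺]^3); log Q = 4.180.
E = E° − (0.0592/n) log Q = +3.05 − (0.0592/6)(4.180) = +3.009 V.

+3.009 V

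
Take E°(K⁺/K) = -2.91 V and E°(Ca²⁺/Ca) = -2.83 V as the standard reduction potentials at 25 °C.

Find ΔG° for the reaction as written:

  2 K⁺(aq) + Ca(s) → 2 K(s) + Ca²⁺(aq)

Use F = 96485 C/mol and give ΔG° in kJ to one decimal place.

As written, K⁺/K is reduced (cathode) and Ca²⁺/Ca is oxidised (anode), so E°cell = (-2.91) − (-2.83) = -0.08 V.
Balancing electrons gives n = 2.
ΔG° = −nFE° = −(2)(96485)(-0.08) = 15,438 J = +15.4 kJ.

+15.4 kJ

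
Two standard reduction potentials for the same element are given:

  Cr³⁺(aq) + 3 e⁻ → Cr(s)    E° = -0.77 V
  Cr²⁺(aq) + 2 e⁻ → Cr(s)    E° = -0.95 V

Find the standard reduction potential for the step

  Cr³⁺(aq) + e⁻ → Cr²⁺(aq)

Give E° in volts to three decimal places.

Sequential free energies add, so n₃E°₃ = n₁E°₁ + n₂E°₂.
With n₃ = 3, and the known step contributing 2×(-0.95) V, the unknown satisfies 1·E° = 3×(-0.77) − 2×(-0.95) = -0.410.
E° = -0.410 / 1 = -0.410 V.

-0.410 V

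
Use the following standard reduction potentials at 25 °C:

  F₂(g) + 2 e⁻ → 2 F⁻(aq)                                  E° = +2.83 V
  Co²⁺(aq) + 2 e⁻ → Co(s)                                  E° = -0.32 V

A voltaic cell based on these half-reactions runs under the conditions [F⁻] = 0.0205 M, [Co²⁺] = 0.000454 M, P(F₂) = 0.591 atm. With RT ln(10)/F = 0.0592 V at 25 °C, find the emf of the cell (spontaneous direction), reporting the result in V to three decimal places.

F₂/F⁻ is the cathode (higher E°), Co²⁺/Co the anode: E°cell = +2.83 − (-0.32) = +3.15 V, n = 2.
Overall: F₂(g) + Co(s) → 2 F⁻(aq) + Co²⁺(aq)
Q = [F⁻]^2·[Co²⁺] / (P(F₂)); log Q = -6.491.
E = E° − (0.0592/n) log Q = +3.15 − (0.0592/2)(-6.491) = +3.342 V.

+3.342 V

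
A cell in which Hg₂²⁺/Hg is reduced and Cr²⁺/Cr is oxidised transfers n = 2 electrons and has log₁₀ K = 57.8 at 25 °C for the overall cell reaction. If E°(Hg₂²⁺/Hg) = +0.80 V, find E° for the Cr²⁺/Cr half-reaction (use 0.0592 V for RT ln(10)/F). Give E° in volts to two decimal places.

-0.91 V

E°cell = (0.0592/n)·log K = (0.0592/2)(57.8) = +1.711 V.
Since Hg₂²⁺/Hg is the cathode and Cr²⁺/Cr the anode, E°cell = E°(Hg₂²⁺/Hg) − E°(Cr²⁺/Cr).
So E°(Cr²⁺/Cr) = E°(Hg₂²⁺/Hg) − E°cell = (+0.80) − (+1.711) = -0.91 V.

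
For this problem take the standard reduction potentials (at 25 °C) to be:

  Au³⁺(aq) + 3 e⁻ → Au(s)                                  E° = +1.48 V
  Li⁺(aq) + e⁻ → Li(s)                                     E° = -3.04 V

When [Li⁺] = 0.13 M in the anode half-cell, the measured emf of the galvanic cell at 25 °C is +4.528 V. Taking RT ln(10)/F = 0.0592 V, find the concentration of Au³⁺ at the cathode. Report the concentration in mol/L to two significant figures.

0.0056 M

Au³⁺/Au is the cathode, Li⁺/Li the anode: E°cell = +4.52 V, n = 3.
Overall reaction: Au³⁺(aq) + 3 Li(s) → Au(s) + 3 Li⁺(aq); Q = [Li⁺]^3/[Au³⁺]^1.
From E = E° − (0.0592/n) log Q: log Q = (E° − E)·n/0.0592 = (+4.52 − (+4.528))·3/0.0592 = -0.4054.
So 1·log[Au³⁺] = 3·log(0.13) − log Q = -2.6582 − (-0.4054) = -2.2528; [Au³⁺] = 10^(-2.2528) ≈ 0.0056 M.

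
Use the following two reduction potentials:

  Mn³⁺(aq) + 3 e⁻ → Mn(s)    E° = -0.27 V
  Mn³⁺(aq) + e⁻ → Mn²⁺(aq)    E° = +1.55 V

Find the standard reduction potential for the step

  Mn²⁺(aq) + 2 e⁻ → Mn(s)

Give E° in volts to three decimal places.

-1.180 V

Sequential free energies add, so n₃E°₃ = n₁E°₁ + n₂E°₂.
With n₃ = 3, and the known step contributing 1×(+1.55) V, the unknown satisfies 2·E° = 3×(-0.27) − 1×(+1.55) = -2.360.
E° = -2.360 / 2 = -1.180 V.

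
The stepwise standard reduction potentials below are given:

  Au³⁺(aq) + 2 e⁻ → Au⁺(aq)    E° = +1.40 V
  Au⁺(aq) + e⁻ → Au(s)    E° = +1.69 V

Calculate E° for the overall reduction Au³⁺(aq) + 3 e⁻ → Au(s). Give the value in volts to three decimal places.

+1.497 V

Adding the free-energy changes (−nFE°) of the two steps gives −n₃FE°₃ = −n₁FE°₁ − n₂FE°₂.
E°₃ = (2×+1.40 + 1×+1.69) / 3 = (+4.490) / 3 = +1.497 V.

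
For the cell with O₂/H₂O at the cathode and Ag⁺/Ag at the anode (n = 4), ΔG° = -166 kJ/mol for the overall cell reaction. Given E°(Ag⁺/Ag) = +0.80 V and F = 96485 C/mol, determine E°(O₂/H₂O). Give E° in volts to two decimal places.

E°cell = −ΔG°/(nF) = −(-166×10³)/((4)(96485)) = +0.430 V.
Since O₂/H₂O is the cathode and Ag⁺/Ag the anode, E°cell = E°(O₂/H₂O) − E°(Ag⁺/Ag).
So E°(O₂/H₂O) = E°cell + E°(Ag⁺/Ag) = +0.430 + (+0.80) = +1.23 V.

+1.23 V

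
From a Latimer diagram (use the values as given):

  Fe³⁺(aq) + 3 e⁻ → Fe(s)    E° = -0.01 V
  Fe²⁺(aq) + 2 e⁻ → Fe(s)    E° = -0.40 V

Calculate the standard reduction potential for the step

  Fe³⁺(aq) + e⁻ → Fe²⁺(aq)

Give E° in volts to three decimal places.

+0.770 V

Sequential free energies add, so n₃E°₃ = n₁E°₁ + n₂E°₂.
With n₃ = 3, and the known step contributing 2×(-0.40) V, the unknown satisfies 1·E° = 3×(-0.01) − 2×(-0.40) = +0.770.
E° = +0.770 / 1 = +0.770 V.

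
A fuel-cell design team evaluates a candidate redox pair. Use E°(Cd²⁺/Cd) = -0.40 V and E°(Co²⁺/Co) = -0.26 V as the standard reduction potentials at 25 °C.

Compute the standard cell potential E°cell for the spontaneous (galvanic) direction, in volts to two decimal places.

+0.14 V

The Co²⁺/Co couple has the higher reduction potential, so it is the cathode; Cd²⁺/Cd is oxidised at the anode.
E°cell = E°(cathode) − E°(anode) = (-0.26) − (-0.40) = +0.14 V.
Since E°cell > 0, the reaction is spontaneous under standard conditions.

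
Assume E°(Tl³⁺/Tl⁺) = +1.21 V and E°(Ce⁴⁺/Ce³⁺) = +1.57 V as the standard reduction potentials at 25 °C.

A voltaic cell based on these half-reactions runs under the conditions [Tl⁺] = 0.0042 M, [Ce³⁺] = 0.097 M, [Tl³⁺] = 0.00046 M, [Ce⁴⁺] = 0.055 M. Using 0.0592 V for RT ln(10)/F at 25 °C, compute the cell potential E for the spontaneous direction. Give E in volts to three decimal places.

Ce⁴⁺/Ce³⁺ is the cathode (higher E°), Tl³⁺/Tl⁺ the anode: E°cell = +1.57 − (+1.21) = +0.36 V, n = 2.
Overall: 2 Ce⁴⁺(aq) + Tl⁺(aq) → 2 Ce³⁺(aq) + Tl³⁺(aq)
Q = [Ce³⁺]^2·[Tl³⁺] / ([Ce⁴⁺]^2·[Tl⁺]); log Q = -0.468.
E = E° − (0.0592/n) log Q = +0.36 − (0.0592/2)(-0.468) = +0.374 V.

+0.374 V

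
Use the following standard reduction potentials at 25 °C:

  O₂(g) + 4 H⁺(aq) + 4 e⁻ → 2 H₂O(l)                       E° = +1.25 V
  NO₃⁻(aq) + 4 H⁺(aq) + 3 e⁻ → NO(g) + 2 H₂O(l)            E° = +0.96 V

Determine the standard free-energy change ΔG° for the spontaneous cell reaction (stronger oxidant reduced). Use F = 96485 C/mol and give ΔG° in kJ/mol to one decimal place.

-335.8 kJ/mol

O₂/H₂O (E° = +1.25 V) is the cathode; NO₃⁻/NO (E° = +0.96 V) is the anode, so E°cell = +0.29 V.
Balancing electrons gives n = 12 (lcm of 4 and 3).
ΔG° = −nFE° = −(12)(96485)(+0.29) = -335,768 J = -335.8 kJ/mol.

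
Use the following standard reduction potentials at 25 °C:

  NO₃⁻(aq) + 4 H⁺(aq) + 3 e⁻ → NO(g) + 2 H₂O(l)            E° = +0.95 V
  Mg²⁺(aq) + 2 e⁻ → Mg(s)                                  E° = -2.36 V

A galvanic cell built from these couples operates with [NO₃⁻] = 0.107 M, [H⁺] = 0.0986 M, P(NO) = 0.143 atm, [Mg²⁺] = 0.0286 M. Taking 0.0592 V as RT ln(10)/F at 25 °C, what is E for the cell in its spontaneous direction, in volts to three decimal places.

+3.274 V

NO₃⁻/NO is the cathode (higher E°), Mg²⁺/Mg the anode: E°cell = +0.95 − (-2.36) = +3.31 V, n = 6.
Overall: 2 NO₃⁻(aq) + 8 H⁺(aq) + 3 Mg(s) → 2 NO(g) + 4 H₂O(l) + 3 Mg²⁺(aq)
Q = P(NO)^2·[Mg²⁺]^3 / ([NO₃⁻]^2·[H⁺]^8); log Q = 3.670.
E = E° − (0.0592/n) log Q = +3.31 − (0.0592/6)(3.670) = +3.274 V.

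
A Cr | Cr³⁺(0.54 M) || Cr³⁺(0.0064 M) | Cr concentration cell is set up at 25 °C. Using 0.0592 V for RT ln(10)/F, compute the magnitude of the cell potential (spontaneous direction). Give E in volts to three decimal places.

For a concentration cell E°cell = 0. The 0.54 M side is the cathode (reduction is favoured where [Cr³⁺] is higher).
With n = 3, E = −(0.0592/3) log([Cr³⁺]ₐₙ/[Cr³⁺]꜀ₐₜ) = −(0.0592/3) log(0.0064/0.54) = −(0.0592/3)(-1.926) = +0.038 V.

+0.038 V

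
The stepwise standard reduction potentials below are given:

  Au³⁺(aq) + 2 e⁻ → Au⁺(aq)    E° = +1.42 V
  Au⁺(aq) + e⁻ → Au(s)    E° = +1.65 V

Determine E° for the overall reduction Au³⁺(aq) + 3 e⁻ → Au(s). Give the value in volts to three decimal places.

Standard free energies of sequential steps add: ΔG°₃ = ΔG°₁ + ΔG°₂, so n₃E°₃ = n₁E°₁ + n₂E°₂.
E°₃ = (2×+1.42 + 1×+1.65) / 3 = (+4.490) / 3 = +1.497 V.

+1.497 V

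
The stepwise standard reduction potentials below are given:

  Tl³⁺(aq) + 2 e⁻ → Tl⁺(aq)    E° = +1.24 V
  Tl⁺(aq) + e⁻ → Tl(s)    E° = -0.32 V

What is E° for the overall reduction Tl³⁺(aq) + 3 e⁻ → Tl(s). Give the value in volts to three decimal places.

Adding the free-energy changes (−nFE°) of the two steps gives −n₃FE°₃ = −n₁FE°₁ − n₂FE°₂.
E°₃ = (2×+1.24 + 1×-0.32) / 3 = (+2.160) / 3 = +0.720 V.
Simply averaging or adding the two E° values would be wrong; the electron-weighted sum is required.

+0.720 V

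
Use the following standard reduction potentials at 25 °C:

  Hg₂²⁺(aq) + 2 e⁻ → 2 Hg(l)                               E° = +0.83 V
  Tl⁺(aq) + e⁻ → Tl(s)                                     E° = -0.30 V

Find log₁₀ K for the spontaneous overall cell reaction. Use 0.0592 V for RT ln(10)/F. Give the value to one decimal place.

Cathode: Hg₂²⁺/Hg; anode: Tl⁺/Tl. E°cell = +1.13 V, n = 2.
log K = nE°cell / 0.0592 = (2)(+1.13) / 0.0592 = 38.2.

38.2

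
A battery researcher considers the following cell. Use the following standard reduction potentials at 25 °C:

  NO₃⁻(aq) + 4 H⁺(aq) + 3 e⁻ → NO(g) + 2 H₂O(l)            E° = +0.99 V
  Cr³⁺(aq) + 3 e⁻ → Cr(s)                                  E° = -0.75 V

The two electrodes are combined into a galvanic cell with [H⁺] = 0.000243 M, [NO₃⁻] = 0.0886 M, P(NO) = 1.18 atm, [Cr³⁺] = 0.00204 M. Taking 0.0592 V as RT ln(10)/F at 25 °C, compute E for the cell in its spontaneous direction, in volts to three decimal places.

+1.486 V

NO₃⁻/NO is the cathode (higher E°), Cr³⁺/Cr the anode: E°cell = +0.99 − (-0.75) = +1.74 V, n = 3.
Overall: NO₃⁻(aq) + 4 H⁺(aq) + Cr(s) → NO(g) + 2 H₂O(l) + Cr³⁺(aq)
Q = P(NO)·[Cr³⁺] / ([NO₃⁻]·[H⁺]^4); log Q = 12.892.
E = E° − (0.0592/n) log Q = +1.74 − (0.0592/3)(12.892) = +1.486 V.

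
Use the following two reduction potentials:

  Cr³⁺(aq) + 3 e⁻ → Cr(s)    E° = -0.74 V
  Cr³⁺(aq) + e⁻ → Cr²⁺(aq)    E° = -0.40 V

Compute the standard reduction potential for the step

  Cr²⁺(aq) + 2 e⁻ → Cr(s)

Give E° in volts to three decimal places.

-0.910 V

Sequential free energies add, so n₃E°₃ = n₁E°₁ + n₂E°₂.
With n₃ = 3, and the known step contributing 1×(-0.40) V, the unknown satisfies 2·E° = 3×(-0.74) − 1×(-0.40) = -1.820.
E° = -1.820 / 2 = -0.910 V.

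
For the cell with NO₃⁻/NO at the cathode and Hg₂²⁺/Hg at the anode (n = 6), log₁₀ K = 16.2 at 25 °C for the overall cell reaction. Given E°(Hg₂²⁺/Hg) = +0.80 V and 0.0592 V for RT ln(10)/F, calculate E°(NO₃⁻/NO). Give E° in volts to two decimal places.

E°cell = (0.0592/n)·log K = (0.0592/6)(16.2) = +0.160 V.
Since NO₃⁻/NO is the cathode and Hg₂²⁺/Hg the anode, E°cell = E°(NO₃⁻/NO) − E°(Hg₂²⁺/Hg).
So E°(NO₃⁻/NO) = E°cell + E°(Hg₂²⁺/Hg) = +0.160 + (+0.80) = +0.96 V.

+0.96 V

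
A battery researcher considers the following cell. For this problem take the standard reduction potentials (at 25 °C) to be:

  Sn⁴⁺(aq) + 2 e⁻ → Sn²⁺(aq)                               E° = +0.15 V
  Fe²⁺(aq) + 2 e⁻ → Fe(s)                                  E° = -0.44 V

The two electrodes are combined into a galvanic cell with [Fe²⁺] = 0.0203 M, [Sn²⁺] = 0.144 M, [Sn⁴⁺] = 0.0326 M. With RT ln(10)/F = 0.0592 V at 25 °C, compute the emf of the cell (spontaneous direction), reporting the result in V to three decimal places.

Sn⁴⁺/Sn²⁺ is the cathode (higher E°), Fe²⁺/Fe the anode: E°cell = +0.15 − (-0.44) = +0.59 V, n = 2.
Overall: Sn⁴⁺(aq) + Fe(s) → Sn²⁺(aq) + Fe²⁺(aq)
Q = [Sn²⁺]·[Fe²⁺] / ([Sn⁴⁺]); log Q = -1.047.
E = E° − (0.0592/n) log Q = +0.59 − (0.0592/2)(-1.047) = +0.621 V.

+0.621 V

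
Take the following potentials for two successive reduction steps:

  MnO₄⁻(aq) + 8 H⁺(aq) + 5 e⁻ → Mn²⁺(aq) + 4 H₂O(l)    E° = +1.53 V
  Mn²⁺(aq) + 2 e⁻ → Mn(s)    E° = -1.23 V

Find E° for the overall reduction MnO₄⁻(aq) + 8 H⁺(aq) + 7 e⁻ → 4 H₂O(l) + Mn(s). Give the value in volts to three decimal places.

+0.741 V

Standard free energies of sequential steps add: ΔG°₃ = ΔG°₁ + ΔG°₂, so n₃E°₃ = n₁E°₁ + n₂E°₂.
E°₃ = (5×+1.53 + 2×-1.23) / 7 = (+5.190) / 7 = +0.741 V.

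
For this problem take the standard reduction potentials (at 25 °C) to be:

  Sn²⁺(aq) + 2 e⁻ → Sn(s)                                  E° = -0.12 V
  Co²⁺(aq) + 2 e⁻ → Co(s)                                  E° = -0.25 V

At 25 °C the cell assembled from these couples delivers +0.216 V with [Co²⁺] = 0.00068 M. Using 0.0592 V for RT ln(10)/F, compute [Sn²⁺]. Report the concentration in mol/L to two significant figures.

0.55 M

Sn²⁺/Sn is the cathode, Co²⁺/Co the anode: E°cell = +0.13 V, n = 2.
Overall reaction: Sn²⁺(aq) + Co(s) → Sn(s) + Co²⁺(aq); Q = [Co²⁺]^1/[Sn²⁺]^1.
From E = E° − (0.0592/n) log Q: log Q = (E° − E)·n/0.0592 = (+0.13 − (+0.216))·2/0.0592 = -2.9054.
So 1·log[Sn²⁺] = 1·log(0.00068) − log Q = -3.1675 − (-2.9054) = -0.2621; [Sn²⁺] = 10^(-0.2621) ≈ 0.55 M.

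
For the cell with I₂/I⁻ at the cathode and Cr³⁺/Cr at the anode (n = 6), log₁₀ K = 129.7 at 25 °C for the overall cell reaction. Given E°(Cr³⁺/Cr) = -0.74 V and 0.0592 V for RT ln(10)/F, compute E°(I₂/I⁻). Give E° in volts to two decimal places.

E°cell = (0.0592/n)·log K = (0.0592/6)(129.7) = +1.280 V.
Since I₂/I⁻ is the cathode and Cr³⁺/Cr the anode, E°cell = E°(I₂/I⁻) − E°(Cr³⁺/Cr).
So E°(I₂/I⁻) = E°cell + E°(Cr³⁺/Cr) = +1.280 + (-0.74) = +0.54 V.

+0.54 V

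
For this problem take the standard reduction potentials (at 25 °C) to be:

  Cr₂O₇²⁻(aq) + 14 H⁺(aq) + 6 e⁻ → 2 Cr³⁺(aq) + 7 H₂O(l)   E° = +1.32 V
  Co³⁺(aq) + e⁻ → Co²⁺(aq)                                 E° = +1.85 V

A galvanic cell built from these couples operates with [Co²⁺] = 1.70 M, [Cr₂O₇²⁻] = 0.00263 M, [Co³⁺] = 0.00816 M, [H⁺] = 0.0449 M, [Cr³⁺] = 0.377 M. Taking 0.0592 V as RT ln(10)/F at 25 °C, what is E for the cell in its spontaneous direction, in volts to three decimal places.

Co³⁺/Co²⁺ is the cathode (higher E°), Cr₂O₇²⁻/Cr³⁺ the anode: E°cell = +1.85 − (+1.32) = +0.53 V, n = 6.
Overall: 6 Co³⁺(aq) + 2 Cr³⁺(aq) + 7 H₂O(l) → 6 Co²⁺(aq) + Cr₂O₇²⁻(aq) + 14 H⁺(aq)
Q = [Co²⁺]^6·[Cr₂O₇²⁻]·[H⁺]^14 / ([Co³⁺]^6·[Cr³⁺]^2); log Q = -6.689.
E = E° − (0.0592/n) log Q = +0.53 − (0.0592/6)(-6.689) = +0.596 V.

+0.596 V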